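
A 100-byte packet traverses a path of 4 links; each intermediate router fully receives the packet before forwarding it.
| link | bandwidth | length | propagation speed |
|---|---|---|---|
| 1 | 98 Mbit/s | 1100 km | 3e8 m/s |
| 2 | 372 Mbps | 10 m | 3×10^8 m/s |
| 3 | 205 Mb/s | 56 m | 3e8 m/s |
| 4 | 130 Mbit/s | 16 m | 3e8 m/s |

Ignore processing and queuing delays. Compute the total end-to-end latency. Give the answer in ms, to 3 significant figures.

3.69 ms

L = 100 × 8 = 800 bits.
Transmission delays (L/R per hop): 0.00816327, 0.00215054, 0.00390244, 0.00615385 ms; sum = 0.0203701 ms.
Propagation delays (d/s per hop): 3.66667, 3.33333e-05, 0.000186667, 5.33333e-05 ms; sum = 3.66694 ms.
End-to-end = 3.69 ms.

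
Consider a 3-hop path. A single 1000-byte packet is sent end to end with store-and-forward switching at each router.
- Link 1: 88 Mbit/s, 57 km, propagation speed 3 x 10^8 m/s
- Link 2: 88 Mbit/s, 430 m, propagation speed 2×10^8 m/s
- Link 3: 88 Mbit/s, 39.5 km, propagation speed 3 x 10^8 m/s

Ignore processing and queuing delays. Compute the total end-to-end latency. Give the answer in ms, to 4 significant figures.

0.5965 ms

L = 1000 × 8 = 8000 bits.
Transmission delay per hop = L/R = 8000/88000000 = 0.0909091 ms; 3 hops → 0.272727 ms.
Propagation delays (d/s per hop): 0.19, 0.00215, 0.131667 ms; sum = 0.323817 ms.
End-to-end = 0.5965 ms.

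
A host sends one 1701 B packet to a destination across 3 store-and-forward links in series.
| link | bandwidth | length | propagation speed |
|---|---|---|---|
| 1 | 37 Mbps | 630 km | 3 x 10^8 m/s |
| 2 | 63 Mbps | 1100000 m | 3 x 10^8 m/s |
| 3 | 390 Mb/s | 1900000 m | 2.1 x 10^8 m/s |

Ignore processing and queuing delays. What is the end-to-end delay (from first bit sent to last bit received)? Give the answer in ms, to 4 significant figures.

15.43 ms

L = 1701 × 8 = 13608 bits.
Transmission delays (L/R per hop): 0.367784, 0.216, 0.0348923 ms; sum = 0.618676 ms.
Propagation delays (d/s per hop): 2.1, 3.66667, 9.04762 ms; sum = 14.8143 ms.
End-to-end = 15.43 ms.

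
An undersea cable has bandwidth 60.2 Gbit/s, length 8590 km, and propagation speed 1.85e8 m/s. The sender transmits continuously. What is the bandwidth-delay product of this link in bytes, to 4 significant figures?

349400000 bytes

Propagation delay = 8590000 / 185000000 = 0.0464324 s.
BDP = R × t_prop = 60200000000 × 0.0464324 = 2795230000 bits.
In bytes: 2795230000/8 = 349400000 bytes.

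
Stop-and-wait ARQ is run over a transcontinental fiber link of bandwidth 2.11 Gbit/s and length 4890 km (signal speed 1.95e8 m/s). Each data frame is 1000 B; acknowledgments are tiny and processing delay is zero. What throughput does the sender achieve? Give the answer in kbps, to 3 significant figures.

t_tx = L/R = 8000/2.11e+09 = 3.79147e-06 s.
t_prop = 4890000/195000000 = 0.0250769 s; RTT = 0.0501538 s.
Cycle = t_tx + RTT = 0.0501576 s.
Throughput = L / cycle = 8000 / 0.0501576 = 159 kbps.

159 kbps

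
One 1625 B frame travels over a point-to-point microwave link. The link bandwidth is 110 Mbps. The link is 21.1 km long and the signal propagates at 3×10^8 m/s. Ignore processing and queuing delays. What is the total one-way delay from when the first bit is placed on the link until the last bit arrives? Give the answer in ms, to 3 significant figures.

0.189 ms

L = 1625 × 8 = 13000 bits.
Transmission delay = L/R = 13000 / 110000000 = 0.118182 ms.
Propagation delay = d/s = 21100 m / 300000000 m/s = 0.0703333 ms.
Total = 0.189 ms.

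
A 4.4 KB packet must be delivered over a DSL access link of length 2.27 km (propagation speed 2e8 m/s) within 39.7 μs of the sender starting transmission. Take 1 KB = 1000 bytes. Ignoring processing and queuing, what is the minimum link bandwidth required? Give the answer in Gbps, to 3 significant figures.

1.24 Gbps

L = 35200 bits.
Propagation delay = 2270 / 200000000 = 11.35 μs.
Transmission budget = 39.7 − 11.35 = 28.35 μs.
R ≥ L / t_tx = 35200 bits / 2.835e-05 s = 1.24 Gbps.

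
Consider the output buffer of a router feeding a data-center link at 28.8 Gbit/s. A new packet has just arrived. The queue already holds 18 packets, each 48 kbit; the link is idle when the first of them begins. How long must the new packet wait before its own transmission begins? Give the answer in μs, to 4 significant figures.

30.00 μs

Each queued packet: L/R = 48000/28800000000 = 1.66667 μs.
18 queued → 30 μs.
Queuing delay = 30.00 μs.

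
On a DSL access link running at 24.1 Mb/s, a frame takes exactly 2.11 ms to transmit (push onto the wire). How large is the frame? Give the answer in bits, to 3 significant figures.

L = R × t_tx = 24100000 b/s × 0.00211 s = 50851 bits.

50900 bits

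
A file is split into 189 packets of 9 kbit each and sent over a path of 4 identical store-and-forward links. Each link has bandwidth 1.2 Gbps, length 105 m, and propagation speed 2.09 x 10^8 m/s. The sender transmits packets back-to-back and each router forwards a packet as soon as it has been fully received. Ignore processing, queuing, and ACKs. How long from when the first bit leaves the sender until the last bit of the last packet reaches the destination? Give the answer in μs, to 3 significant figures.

Per-hop transmission t_tx = L/R = 9000/1200000000 = 7.5 μs.
Per-hop propagation t_prop = 105/209000000 = 0.502392 μs.
Pipeline fill: first packet needs 4·t_tx to clear all hops; remaining 188 packets each add one t_tx.
Total = (4+189-1)·t_tx + 4·t_prop = 192·7.5 + 4·0.502392 = 1440 μs.

1440 μs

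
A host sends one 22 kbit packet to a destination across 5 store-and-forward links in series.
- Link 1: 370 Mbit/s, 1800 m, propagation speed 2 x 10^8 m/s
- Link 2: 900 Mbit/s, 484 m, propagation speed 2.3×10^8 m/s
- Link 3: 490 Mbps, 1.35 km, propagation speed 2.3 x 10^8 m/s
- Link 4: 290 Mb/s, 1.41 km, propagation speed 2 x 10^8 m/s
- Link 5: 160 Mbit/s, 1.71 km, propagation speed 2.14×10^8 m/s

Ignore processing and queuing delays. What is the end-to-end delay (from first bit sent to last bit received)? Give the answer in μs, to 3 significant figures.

374 μs

L = 22000 bits.
Transmission delays (L/R per hop): 59.4595, 24.4444, 44.898, 75.8621, 137.5 μs; sum = 342.164 μs.
Propagation delays (d/s per hop): 9, 2.10435, 5.86957, 7.05, 7.99065 μs; sum = 32.0146 μs.
End-to-end = 374 μs.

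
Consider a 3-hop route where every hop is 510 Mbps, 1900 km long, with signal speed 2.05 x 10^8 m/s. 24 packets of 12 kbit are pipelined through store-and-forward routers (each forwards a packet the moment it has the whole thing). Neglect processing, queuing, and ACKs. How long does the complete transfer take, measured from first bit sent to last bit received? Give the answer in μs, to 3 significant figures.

28400 μs

Per-hop transmission t_tx = L/R = 12000/510000000 = 23.5294 μs.
Per-hop propagation t_prop = 1900000/2.05e+08 = 9268.29 μs.
Pipeline fill: first packet needs 3·t_tx to clear all hops; remaining 23 packets each add one t_tx.
Total = (3+24-1)·t_tx + 3·t_prop = 26·23.5294 + 3·9268.29 = 28400 μs.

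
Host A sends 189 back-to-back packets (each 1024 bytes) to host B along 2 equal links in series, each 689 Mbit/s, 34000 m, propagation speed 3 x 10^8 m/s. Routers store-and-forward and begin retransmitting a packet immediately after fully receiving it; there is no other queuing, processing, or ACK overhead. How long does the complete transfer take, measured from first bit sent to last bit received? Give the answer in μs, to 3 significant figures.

2490 μs

Per-hop transmission t_tx = L/R = 8192/689000000 = 11.8897 μs.
Per-hop propagation t_prop = 34000/300000000 = 113.333 μs.
Pipeline fill: first packet needs 2·t_tx to clear all hops; remaining 188 packets each add one t_tx.
Total = (2+189-1)·t_tx + 2·t_prop = 190·11.8897 + 2·113.333 = 2490 μs.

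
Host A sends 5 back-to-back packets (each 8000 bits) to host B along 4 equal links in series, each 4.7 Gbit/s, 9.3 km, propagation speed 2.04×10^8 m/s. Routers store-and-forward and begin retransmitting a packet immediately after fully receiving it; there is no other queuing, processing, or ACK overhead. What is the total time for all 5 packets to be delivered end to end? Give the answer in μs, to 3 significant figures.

Per-hop transmission t_tx = L/R = 8000/4700000000 = 1.70213 μs.
Per-hop propagation t_prop = 9300/204000000 = 45.5882 μs.
Pipeline fill: first packet needs 4·t_tx to clear all hops; remaining 4 packets each add one t_tx.
Total = (4+5-1)·t_tx + 4·t_prop = 8·1.70213 + 4·45.5882 = 196 μs.

196 μs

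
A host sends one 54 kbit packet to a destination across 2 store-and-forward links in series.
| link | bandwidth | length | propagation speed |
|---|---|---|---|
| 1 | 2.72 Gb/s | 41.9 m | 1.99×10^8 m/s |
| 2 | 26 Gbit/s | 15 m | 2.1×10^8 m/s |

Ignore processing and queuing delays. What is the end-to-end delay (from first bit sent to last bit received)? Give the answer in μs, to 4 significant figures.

22.21 μs

L = 54000 bits.
Transmission delays (L/R per hop): 19.8529, 2.07692 μs; sum = 21.9299 μs.
Propagation delays (d/s per hop): 0.210553, 0.0714286 μs; sum = 0.281981 μs.
End-to-end = 22.21 μs.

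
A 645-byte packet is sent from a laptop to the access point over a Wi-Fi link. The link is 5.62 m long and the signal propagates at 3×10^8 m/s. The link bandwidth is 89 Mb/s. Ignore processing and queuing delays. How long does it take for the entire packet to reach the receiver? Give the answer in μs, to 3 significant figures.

L = 645 × 8 = 5160 bits.
Transmission delay = L/R = 5160 / 89000000 = 57.9775 μs.
Propagation delay = d/s = 5.62 m / 300000000 m/s = 0.0187333 μs.
Total = 58.0 μs.

58.0 μs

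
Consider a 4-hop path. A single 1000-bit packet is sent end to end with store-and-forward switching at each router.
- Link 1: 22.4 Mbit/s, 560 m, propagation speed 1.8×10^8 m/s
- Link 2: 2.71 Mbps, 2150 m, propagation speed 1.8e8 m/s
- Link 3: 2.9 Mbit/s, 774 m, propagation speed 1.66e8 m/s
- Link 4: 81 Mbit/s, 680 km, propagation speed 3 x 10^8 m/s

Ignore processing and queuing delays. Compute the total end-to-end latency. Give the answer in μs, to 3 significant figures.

Transmission delays (L/R per hop): 44.6429, 369.004, 344.828, 12.3457 μs; sum = 770.82 μs.
Propagation delays (d/s per hop): 3.11111, 11.9444, 4.66265, 2266.67 μs; sum = 2286.38 μs.
End-to-end = 3060 μs.

3060 μs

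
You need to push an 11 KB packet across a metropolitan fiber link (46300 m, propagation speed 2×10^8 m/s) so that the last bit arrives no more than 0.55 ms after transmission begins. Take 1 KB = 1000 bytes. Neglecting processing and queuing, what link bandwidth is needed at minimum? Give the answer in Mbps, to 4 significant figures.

L = 88000 bits.
Propagation delay = 46300 / 200000000 = 0.2315 ms.
Transmission budget = 0.55 − 0.2315 = 0.3185 ms.
R ≥ L / t_tx = 88000 bits / 0.0003185 s = 276.3 Mbps.

276.3 Mbps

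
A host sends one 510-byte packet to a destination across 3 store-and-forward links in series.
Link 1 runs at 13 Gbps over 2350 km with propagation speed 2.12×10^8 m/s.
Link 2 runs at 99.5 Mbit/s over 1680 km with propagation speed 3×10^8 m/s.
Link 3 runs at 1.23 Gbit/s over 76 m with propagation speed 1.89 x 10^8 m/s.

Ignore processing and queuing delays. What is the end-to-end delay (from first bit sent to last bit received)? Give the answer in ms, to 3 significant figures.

16.7 ms

L = 510 × 8 = 4080 bits.
Transmission delays (L/R per hop): 0.000313846, 0.041005, 0.00331707 ms; sum = 0.0446359 ms.
Propagation delays (d/s per hop): 11.0849, 5.6, 0.000402116 ms; sum = 16.6853 ms.
End-to-end = 16.7 ms.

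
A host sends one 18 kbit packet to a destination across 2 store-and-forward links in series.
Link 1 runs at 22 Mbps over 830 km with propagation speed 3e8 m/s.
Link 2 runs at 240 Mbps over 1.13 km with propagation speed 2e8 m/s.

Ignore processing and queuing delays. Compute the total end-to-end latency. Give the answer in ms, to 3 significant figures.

L = 18000 bits.
Transmission delays (L/R per hop): 0.818182, 0.075 ms; sum = 0.893182 ms.
Propagation delays (d/s per hop): 2.76667, 0.00565 ms; sum = 2.77232 ms.
End-to-end = 3.67 ms.

3.67 ms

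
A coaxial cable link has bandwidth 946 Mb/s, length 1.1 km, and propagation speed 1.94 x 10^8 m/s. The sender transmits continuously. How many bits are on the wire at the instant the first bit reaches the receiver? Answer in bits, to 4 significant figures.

5364 bits

Propagation delay = 1100 / 194000000 = 5.6701e-06 s.
BDP = R × t_prop = 946000000 × 5.6701e-06 = 5363.92 bits.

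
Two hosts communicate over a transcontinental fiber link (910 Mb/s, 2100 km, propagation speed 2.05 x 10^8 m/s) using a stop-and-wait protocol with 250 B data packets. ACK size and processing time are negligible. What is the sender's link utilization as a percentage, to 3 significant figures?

t_tx = L/R = 2000/910000000 = 2.1978e-06 s.
t_prop = 2100000/2.05e+08 = 0.0102439 s; RTT = 0.0204878 s.
Cycle = t_tx + RTT = 0.02049 s.
Utilization = t_tx / cycle = 2.1978e-06/0.02049 = 0.0107 %.

0.0107 %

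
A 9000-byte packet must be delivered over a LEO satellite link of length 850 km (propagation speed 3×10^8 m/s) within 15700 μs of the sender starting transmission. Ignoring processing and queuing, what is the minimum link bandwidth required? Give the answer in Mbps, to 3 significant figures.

L = 72000 bits.
Propagation delay = 850000 / 300000000 = 2833.33 μs.
Transmission budget = 15700 − 2833.33 = 12866.7 μs.
R ≥ L / t_tx = 72000 bits / 0.0128667 s = 5.60 Mbps.

5.60 Mbps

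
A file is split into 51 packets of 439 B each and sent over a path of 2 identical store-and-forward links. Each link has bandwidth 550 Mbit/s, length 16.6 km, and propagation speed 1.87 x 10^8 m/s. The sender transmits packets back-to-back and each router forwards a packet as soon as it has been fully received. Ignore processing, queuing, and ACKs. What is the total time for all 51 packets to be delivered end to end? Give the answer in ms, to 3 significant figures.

0.510 ms

Per-hop transmission t_tx = L/R = 3512/550000000 = 0.00638545 ms.
Per-hop propagation t_prop = 16600/187000000 = 0.0887701 ms.
Pipeline fill: first packet needs 2·t_tx to clear all hops; remaining 50 packets each add one t_tx.
Total = (2+51-1)·t_tx + 2·t_prop = 52·0.00638545 + 2·0.0887701 = 0.510 ms.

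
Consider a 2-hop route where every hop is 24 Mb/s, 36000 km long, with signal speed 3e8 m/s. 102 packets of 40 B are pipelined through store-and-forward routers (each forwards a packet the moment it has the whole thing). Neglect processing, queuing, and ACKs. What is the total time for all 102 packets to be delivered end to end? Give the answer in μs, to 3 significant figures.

241000 μs

Per-hop transmission t_tx = L/R = 320/24000000 = 13.3333 μs.
Per-hop propagation t_prop = 36000000/300000000 = 120000 μs.
Pipeline fill: first packet needs 2·t_tx to clear all hops; remaining 101 packets each add one t_tx.
Total = (2+102-1)·t_tx + 2·t_prop = 103·13.3333 + 2·120000 = 241000 μs.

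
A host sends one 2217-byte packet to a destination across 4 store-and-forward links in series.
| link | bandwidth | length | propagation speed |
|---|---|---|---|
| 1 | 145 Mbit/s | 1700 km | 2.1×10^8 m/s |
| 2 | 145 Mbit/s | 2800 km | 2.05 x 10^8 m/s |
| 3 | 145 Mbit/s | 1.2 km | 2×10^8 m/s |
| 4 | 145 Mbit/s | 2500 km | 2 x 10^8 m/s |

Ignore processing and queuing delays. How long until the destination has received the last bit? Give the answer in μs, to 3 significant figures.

34700 μs

L = 2217 × 8 = 17736 bits.
Transmission delay per hop = L/R = 17736/145000000 = 122.317 μs; 4 hops → 489.269 μs.
Propagation delays (d/s per hop): 8095.24, 13658.5, 6, 12500 μs; sum = 34259.8 μs.
End-to-end = 34700 μs.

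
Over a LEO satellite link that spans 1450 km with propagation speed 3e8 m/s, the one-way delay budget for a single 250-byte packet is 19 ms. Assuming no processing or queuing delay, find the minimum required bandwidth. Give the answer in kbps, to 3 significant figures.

L = 2000 bits.
Propagation delay = 1450000 / 300000000 = 4.83333 ms.
Transmission budget = 19 − 4.83333 = 14.1667 ms.
R ≥ L / t_tx = 2000 bits / 0.0141667 s = 141 kbps.

141 kbps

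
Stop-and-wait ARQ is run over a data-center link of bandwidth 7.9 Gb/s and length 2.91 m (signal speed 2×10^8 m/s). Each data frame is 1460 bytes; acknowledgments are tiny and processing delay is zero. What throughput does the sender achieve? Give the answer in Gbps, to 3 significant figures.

7.75 Gbps

t_tx = L/R = 11680/7900000000 = 1.47848e-06 s.
t_prop = 2.91/200000000 = 1.455e-08 s; RTT = 2.91e-08 s.
Cycle = t_tx + RTT = 1.50758e-06 s.
Throughput = L / cycle = 11680 / 1.50758e-06 = 7.75 Gbps.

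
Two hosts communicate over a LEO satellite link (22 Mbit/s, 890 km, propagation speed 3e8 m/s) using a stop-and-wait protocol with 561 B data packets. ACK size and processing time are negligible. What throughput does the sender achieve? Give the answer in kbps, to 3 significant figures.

731 kbps

t_tx = L/R = 4488/22000000 = 0.000204 s.
t_prop = 890000/300000000 = 0.00296667 s; RTT = 0.00593333 s.
Cycle = t_tx + RTT = 0.00613733 s.
Throughput = L / cycle = 4488 / 0.00613733 = 731 kbps.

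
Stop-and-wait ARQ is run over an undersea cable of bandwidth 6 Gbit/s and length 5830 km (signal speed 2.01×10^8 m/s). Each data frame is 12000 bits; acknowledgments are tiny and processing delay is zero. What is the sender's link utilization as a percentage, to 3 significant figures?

t_tx = L/R = 12000/6000000000 = 2e-06 s.
t_prop = 5830000/2.01e+08 = 0.029005 s; RTT = 0.05801 s.
Cycle = t_tx + RTT = 0.058012 s.
Utilization = t_tx / cycle = 2e-06/0.058012 = 0.00345 %.

0.00345 %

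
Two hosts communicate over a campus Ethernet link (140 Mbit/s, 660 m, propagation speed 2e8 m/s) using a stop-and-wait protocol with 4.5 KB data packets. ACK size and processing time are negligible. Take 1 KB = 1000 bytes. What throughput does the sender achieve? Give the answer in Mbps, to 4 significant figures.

t_tx = L/R = 36000/140000000 = 0.000257143 s.
t_prop = 660/200000000 = 3.3e-06 s; RTT = 6.6e-06 s.
Cycle = t_tx + RTT = 0.000263743 s.
Throughput = L / cycle = 36000 / 0.000263743 = 136.5 Mbps.

136.5 Mbps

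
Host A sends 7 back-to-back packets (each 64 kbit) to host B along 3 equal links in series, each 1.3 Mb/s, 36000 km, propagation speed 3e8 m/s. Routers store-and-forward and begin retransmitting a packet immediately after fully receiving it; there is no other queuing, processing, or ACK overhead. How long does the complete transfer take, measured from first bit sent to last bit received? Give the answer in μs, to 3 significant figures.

803000 μs

Per-hop transmission t_tx = L/R = 64000/1300000 = 49230.8 μs.
Per-hop propagation t_prop = 36000000/300000000 = 120000 μs.
Pipeline fill: first packet needs 3·t_tx to clear all hops; remaining 6 packets each add one t_tx.
Total = (3+7-1)·t_tx + 3·t_prop = 9·49230.8 + 3·120000 = 803000 μs.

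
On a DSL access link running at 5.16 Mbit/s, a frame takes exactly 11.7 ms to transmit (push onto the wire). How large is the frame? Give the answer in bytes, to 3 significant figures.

7550 bytes

L = R × t_tx = 5160000 b/s × 0.0117 s = 60372 bits.
In bytes: 60372 / 8 = 7550 bytes.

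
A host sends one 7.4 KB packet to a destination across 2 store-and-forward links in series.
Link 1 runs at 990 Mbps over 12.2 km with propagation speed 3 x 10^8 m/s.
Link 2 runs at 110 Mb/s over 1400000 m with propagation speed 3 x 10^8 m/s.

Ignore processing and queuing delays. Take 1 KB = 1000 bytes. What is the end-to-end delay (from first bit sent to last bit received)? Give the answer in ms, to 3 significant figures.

L = 59200 bits.
Transmission delays (L/R per hop): 0.059798, 0.538182 ms; sum = 0.59798 ms.
Propagation delays (d/s per hop): 0.0406667, 4.66667 ms; sum = 4.70733 ms.
End-to-end = 5.31 ms.

5.31 ms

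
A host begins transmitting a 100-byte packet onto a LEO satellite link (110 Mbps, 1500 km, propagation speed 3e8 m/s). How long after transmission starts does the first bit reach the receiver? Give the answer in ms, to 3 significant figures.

First bit experiences only propagation delay: d/s = 1500000/300000000 = 5.00 ms.

5.00 ms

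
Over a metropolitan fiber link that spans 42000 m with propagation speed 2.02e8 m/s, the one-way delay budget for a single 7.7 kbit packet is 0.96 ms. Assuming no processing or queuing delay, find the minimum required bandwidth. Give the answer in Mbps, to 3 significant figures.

Propagation delay = 42000 / 202000000 = 0.207921 ms.
Transmission budget = 0.96 − 0.207921 = 0.752079 ms.
R ≥ L / t_tx = 7700 bits / 0.000752079 s = 10.2 Mbps.

10.2 Mbps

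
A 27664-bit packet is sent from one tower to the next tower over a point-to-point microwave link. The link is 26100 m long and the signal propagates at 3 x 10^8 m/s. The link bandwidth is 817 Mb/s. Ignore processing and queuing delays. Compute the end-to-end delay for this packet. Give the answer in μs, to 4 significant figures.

Transmission delay = L/R = 27664 / 817000000 = 33.8605 μs.
Propagation delay = d/s = 26100 m / 300000000 m/s = 87 μs.
Total = 120.9 μs.

120.9 μs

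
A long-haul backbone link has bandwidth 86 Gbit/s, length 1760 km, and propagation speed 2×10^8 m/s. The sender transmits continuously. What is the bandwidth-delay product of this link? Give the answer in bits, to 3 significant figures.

757000000 bits

Propagation delay = 1760000 / 200000000 = 0.0088 s.
BDP = R × t_prop = 86000000000 × 0.0088 = 756800000 bits.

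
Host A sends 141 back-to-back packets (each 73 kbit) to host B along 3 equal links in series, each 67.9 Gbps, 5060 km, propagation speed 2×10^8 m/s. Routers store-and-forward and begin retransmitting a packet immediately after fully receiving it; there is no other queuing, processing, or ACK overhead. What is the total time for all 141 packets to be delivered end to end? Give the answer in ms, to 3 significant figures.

76.1 ms

Per-hop transmission t_tx = L/R = 73000/6.79e+10 = 0.00107511 ms.
Per-hop propagation t_prop = 5060000/200000000 = 25.3 ms.
Pipeline fill: first packet needs 3·t_tx to clear all hops; remaining 140 packets each add one t_tx.
Total = (3+141-1)·t_tx + 3·t_prop = 143·0.00107511 + 3·25.3 = 76.1 ms.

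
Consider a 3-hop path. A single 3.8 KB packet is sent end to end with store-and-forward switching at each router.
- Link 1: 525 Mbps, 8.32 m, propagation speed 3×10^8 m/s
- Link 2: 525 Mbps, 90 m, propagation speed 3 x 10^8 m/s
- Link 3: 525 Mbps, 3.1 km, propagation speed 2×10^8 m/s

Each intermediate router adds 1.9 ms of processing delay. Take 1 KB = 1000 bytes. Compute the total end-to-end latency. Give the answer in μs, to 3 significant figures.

L = 30400 bits.
Transmission delay per hop = L/R = 30400/525000000 = 57.9048 μs; 3 hops → 173.714 μs.
Propagation delays (d/s per hop): 0.0277333, 0.3, 15.5 μs; sum = 15.8277 μs.
Processing at 2 router(s): 2 × 1.9 ms = 3800 μs.
End-to-end = 3990 μs.

3990 μs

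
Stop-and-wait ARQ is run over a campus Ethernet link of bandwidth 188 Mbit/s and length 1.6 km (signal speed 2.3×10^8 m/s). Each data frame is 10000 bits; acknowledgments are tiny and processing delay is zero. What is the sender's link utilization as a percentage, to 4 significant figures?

t_tx = L/R = 10000/188000000 = 5.31915e-05 s.
t_prop = 1600/2.3e+08 = 6.95652e-06 s; RTT = 1.3913e-05 s.
Cycle = t_tx + RTT = 6.71045e-05 s.
Utilization = t_tx / cycle = 5.31915e-05/6.71045e-05 = 79.27 %.

79.27 %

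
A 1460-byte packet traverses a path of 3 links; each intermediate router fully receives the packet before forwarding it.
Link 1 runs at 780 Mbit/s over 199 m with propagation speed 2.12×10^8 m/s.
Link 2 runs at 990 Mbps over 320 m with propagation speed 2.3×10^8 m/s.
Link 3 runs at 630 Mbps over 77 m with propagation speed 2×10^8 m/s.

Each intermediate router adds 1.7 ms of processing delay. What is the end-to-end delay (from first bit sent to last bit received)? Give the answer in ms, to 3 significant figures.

3.45 ms

L = 1460 × 8 = 11680 bits.
Transmission delays (L/R per hop): 0.0149744, 0.011798, 0.0185397 ms; sum = 0.045312 ms.
Propagation delays (d/s per hop): 0.000938679, 0.0013913, 0.000385 ms; sum = 0.00271498 ms.
Processing at 2 router(s): 2 × 1.7 ms = 3.4 ms.
End-to-end = 3.45 ms.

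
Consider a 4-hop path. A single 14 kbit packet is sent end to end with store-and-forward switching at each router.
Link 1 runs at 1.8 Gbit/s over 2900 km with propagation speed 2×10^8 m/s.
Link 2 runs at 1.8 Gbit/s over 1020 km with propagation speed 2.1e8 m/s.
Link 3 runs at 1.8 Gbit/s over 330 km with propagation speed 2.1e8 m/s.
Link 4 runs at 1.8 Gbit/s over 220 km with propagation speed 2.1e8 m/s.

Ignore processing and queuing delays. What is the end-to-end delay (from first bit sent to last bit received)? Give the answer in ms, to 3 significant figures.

L = 14000 bits.
Transmission delay per hop = L/R = 14000/1800000000 = 0.00777778 ms; 4 hops → 0.0311111 ms.
Propagation delays (d/s per hop): 14.5, 4.85714, 1.57143, 1.04762 ms; sum = 21.9762 ms.
End-to-end = 22.0 ms.

22.0 ms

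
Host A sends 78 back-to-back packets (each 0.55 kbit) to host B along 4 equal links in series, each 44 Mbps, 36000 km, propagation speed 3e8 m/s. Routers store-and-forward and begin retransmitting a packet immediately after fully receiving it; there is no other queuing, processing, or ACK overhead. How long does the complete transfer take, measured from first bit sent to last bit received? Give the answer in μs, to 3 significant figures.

481000 μs

Per-hop transmission t_tx = L/R = 550/44000000 = 12.5 μs.
Per-hop propagation t_prop = 36000000/300000000 = 120000 μs.
Pipeline fill: first packet needs 4·t_tx to clear all hops; remaining 77 packets each add one t_tx.
Total = (4+78-1)·t_tx + 4·t_prop = 81·12.5 + 4·120000 = 481000 μs.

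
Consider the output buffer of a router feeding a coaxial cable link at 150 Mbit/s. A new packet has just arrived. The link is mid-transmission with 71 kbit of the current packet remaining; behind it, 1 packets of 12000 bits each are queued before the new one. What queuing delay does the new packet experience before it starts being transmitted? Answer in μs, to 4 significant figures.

553.3 μs

Each queued packet: L/R = 12000/150000000 = 80 μs.
1 queued → 80 μs.
Plus remaining 71000 bits of current packet: 473.333 μs.
Queuing delay = 553.3 μs.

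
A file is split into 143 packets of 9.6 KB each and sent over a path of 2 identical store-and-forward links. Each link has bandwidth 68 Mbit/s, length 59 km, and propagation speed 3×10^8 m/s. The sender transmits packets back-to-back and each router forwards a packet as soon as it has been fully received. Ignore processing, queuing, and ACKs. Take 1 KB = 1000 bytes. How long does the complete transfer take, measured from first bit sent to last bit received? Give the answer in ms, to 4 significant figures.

Per-hop transmission t_tx = L/R = 76800/68000000 = 1.12941 ms.
Per-hop propagation t_prop = 59000/300000000 = 0.196667 ms.
Pipeline fill: first packet needs 2·t_tx to clear all hops; remaining 142 packets each add one t_tx.
Total = (2+143-1)·t_tx + 2·t_prop = 144·1.12941 + 2·0.196667 = 163.0 ms.

163.0 ms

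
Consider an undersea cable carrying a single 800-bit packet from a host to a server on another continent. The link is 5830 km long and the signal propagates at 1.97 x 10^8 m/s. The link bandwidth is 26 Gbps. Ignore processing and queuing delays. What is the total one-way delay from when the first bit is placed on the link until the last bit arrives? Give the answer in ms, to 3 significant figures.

Transmission delay = L/R = 800 / 26000000000 = 3.07692e-05 ms.
Propagation delay = d/s = 5830000 m / 197000000 m/s = 29.5939 ms.
Total = 29.6 ms.

29.6 ms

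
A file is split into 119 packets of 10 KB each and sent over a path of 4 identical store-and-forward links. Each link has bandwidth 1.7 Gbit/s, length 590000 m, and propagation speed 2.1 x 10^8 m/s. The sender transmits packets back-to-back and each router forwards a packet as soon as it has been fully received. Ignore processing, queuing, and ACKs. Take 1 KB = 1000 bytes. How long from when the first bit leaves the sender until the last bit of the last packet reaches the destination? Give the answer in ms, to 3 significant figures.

17.0 ms

Per-hop transmission t_tx = L/R = 80000/1700000000 = 0.0470588 ms.
Per-hop propagation t_prop = 590000/210000000 = 2.80952 ms.
Pipeline fill: first packet needs 4·t_tx to clear all hops; remaining 118 packets each add one t_tx.
Total = (4+119-1)·t_tx + 4·t_prop = 122·0.0470588 + 4·2.80952 = 17.0 ms.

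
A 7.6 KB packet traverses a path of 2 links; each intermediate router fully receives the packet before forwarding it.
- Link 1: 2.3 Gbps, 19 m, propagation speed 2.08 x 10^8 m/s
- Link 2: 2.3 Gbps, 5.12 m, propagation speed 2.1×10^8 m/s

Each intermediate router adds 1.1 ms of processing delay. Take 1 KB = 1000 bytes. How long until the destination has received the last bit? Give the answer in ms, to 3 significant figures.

1.15 ms

L = 60800 bits.
Transmission delay per hop = L/R = 60800/2300000000 = 0.0264348 ms; 2 hops → 0.0528696 ms.
Propagation delays (d/s per hop): 9.13462e-05, 2.4381e-05 ms; sum = 0.000115727 ms.
Processing at 1 router(s): 1 × 1.1 ms = 1.1 ms.
End-to-end = 1.15 ms.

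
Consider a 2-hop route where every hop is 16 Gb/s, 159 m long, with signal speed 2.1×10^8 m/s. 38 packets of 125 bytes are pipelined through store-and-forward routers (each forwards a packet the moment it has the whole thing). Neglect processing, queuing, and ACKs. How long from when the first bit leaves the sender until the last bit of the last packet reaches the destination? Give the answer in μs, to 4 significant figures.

3.952 μs

Per-hop transmission t_tx = L/R = 1000/16000000000 = 0.0625 μs.
Per-hop propagation t_prop = 159/210000000 = 0.757143 μs.
Pipeline fill: first packet needs 2·t_tx to clear all hops; remaining 37 packets each add one t_tx.
Total = (2+38-1)·t_tx + 2·t_prop = 39·0.0625 + 2·0.757143 = 3.952 μs.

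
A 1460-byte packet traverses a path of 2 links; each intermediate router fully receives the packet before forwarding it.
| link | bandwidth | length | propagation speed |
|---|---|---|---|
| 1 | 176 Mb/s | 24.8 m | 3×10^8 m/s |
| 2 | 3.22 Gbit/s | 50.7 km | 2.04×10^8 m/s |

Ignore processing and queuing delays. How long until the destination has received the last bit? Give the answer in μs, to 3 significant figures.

319 μs

L = 1460 × 8 = 11680 bits.
Transmission delays (L/R per hop): 66.3636, 3.62733 μs; sum = 69.991 μs.
Propagation delays (d/s per hop): 0.0826667, 248.529 μs; sum = 248.612 μs.
End-to-end = 319 μs.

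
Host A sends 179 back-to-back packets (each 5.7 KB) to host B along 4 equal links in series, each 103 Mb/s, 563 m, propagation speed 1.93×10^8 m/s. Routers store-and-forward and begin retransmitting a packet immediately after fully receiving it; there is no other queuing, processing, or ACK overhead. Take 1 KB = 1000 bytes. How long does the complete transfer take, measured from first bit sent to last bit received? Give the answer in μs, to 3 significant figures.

80600 μs

Per-hop transmission t_tx = L/R = 45600/103000000 = 442.718 μs.
Per-hop propagation t_prop = 563/193000000 = 2.9171 μs.
Pipeline fill: first packet needs 4·t_tx to clear all hops; remaining 178 packets each add one t_tx.
Total = (4+179-1)·t_tx + 4·t_prop = 182·442.718 + 4·2.9171 = 80600 μs.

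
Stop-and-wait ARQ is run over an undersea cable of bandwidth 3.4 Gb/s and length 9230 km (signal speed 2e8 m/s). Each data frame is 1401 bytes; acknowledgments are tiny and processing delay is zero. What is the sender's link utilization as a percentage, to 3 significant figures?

t_tx = L/R = 11208/3400000000 = 3.29647e-06 s.
t_prop = 9230000/200000000 = 0.04615 s; RTT = 0.0923 s.
Cycle = t_tx + RTT = 0.0923033 s.
Utilization = t_tx / cycle = 3.29647e-06/0.0923033 = 0.00357 %.

0.00357 %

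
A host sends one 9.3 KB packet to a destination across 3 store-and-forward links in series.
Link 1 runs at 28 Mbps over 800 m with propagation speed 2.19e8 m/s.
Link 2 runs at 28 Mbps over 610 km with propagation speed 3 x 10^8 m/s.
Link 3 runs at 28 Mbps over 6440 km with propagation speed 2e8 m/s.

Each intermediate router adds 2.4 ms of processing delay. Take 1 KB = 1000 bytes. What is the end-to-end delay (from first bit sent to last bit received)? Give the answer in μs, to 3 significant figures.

L = 74400 bits.
Transmission delay per hop = L/R = 74400/28000000 = 2657.14 μs; 3 hops → 7971.43 μs.
Propagation delays (d/s per hop): 3.65297, 2033.33, 32200 μs; sum = 34237 μs.
Processing at 2 router(s): 2 × 2.4 ms = 4800 μs.
End-to-end = 47000 μs.

47000 μs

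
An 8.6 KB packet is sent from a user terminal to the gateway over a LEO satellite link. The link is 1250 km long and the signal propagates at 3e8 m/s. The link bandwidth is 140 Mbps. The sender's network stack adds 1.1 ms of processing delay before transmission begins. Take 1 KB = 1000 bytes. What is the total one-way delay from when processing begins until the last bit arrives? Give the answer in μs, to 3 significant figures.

5760 μs

L = 68800 bits.
Transmission delay = L/R = 68800 / 140000000 = 491.429 μs.
Propagation delay = d/s = 1250000 m / 300000000 m/s = 4166.67 μs.
Plus processing delay 1.1 ms = 1100 μs.
Total = 5760 μs.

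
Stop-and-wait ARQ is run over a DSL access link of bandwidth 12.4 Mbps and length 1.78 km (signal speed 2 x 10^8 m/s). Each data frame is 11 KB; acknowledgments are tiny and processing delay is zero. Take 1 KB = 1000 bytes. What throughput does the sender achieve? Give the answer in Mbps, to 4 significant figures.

12.37 Mbps

t_tx = L/R = 88000/12400000 = 0.00709677 s.
t_prop = 1780/200000000 = 8.9e-06 s; RTT = 1.78e-05 s.
Cycle = t_tx + RTT = 0.00711457 s.
Throughput = L / cycle = 88000 / 0.00711457 = 12.37 Mbps.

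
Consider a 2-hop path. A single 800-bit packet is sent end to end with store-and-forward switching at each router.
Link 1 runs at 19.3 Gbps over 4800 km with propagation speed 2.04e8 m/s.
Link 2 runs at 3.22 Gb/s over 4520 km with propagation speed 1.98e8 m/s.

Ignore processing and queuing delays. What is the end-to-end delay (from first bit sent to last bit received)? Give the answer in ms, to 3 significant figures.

Transmission delays (L/R per hop): 4.14508e-05, 0.000248447 ms; sum = 0.000289898 ms.
Propagation delays (d/s per hop): 23.5294, 22.8283 ms; sum = 46.3577 ms.
End-to-end = 46.4 ms.

46.4 ms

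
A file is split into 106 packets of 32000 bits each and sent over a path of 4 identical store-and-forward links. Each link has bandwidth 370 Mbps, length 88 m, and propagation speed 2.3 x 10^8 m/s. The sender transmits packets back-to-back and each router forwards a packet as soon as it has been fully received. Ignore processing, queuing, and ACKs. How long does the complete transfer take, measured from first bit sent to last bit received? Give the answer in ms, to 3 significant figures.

9.43 ms

Per-hop transmission t_tx = L/R = 32000/370000000 = 0.0864865 ms.
Per-hop propagation t_prop = 88/2.3e+08 = 0.000382609 ms.
Pipeline fill: first packet needs 4·t_tx to clear all hops; remaining 105 packets each add one t_tx.
Total = (4+106-1)·t_tx + 4·t_prop = 109·0.0864865 + 4·0.000382609 = 9.43 ms.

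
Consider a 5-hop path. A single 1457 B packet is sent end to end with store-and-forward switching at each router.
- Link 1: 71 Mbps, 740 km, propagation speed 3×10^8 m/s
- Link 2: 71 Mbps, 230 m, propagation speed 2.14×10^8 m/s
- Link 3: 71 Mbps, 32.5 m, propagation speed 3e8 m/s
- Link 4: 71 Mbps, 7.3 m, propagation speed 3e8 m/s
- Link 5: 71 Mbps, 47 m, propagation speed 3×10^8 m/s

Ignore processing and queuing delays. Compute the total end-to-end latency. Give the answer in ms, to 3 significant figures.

L = 1457 × 8 = 11656 bits.
Transmission delay per hop = L/R = 11656/71000000 = 0.164169 ms; 5 hops → 0.820845 ms.
Propagation delays (d/s per hop): 2.46667, 0.00107477, 0.000108333, 2.43333e-05, 0.000156667 ms; sum = 2.46803 ms.
End-to-end = 3.29 ms.

3.29 ms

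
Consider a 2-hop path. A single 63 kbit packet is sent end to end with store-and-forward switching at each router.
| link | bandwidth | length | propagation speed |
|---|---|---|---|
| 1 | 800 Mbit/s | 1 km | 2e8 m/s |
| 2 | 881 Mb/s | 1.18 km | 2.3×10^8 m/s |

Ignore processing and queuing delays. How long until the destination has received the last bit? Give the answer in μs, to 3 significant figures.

L = 63000 bits.
Transmission delays (L/R per hop): 78.75, 71.5096 μs; sum = 150.26 μs.
Propagation delays (d/s per hop): 5, 5.13043 μs; sum = 10.1304 μs.
End-to-end = 160 μs.

160 μs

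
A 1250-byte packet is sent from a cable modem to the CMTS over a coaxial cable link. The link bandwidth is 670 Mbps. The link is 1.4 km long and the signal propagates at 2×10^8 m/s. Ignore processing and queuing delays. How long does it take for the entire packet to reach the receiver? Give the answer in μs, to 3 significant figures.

L = 1250 × 8 = 10000 bits.
Transmission delay = L/R = 10000 / 670000000 = 14.9254 μs.
Propagation delay = d/s = 1400 m / 200000000 m/s = 7 μs.
Total = 21.9 μs.

21.9 μs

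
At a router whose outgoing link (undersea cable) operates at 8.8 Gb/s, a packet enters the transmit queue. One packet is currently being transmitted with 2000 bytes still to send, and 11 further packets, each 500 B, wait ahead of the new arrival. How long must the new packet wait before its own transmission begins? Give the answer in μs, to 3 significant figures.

6.82 μs

Each queued packet: L/R = 4000/8800000000 = 0.454545 μs.
11 queued → 5 μs.
Plus remaining 16000 bits of current packet: 1.81818 μs.
Queuing delay = 6.82 μs.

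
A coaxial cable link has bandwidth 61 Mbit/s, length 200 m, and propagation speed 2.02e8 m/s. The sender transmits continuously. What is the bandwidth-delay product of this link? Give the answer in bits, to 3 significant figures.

Propagation delay = 200 / 202000000 = 9.90099e-07 s.
BDP = R × t_prop = 61000000 × 9.90099e-07 = 60.396 bits.

60.4 bits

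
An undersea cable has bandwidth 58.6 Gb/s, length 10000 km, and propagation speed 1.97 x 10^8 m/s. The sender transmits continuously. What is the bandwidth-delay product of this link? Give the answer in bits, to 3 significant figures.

2970000000 bits

Propagation delay = 10000000 / 197000000 = 0.0507614 s.
BDP = R × t_prop = 58600000000 × 0.0507614 = 2974620000 bits.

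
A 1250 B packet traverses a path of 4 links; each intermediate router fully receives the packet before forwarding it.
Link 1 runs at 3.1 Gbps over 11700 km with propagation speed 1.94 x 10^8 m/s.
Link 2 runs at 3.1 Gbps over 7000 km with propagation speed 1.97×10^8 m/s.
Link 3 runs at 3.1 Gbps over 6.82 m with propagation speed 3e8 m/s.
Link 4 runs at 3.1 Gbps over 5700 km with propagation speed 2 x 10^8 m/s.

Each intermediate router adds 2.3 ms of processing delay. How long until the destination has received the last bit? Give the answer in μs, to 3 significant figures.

131000 μs

L = 1250 × 8 = 10000 bits.
Transmission delay per hop = L/R = 10000/3100000000 = 3.22581 μs; 4 hops → 12.9032 μs.
Propagation delays (d/s per hop): 60309.3, 35533, 0.0227333, 28500 μs; sum = 124342 μs.
Processing at 3 router(s): 3 × 2.3 ms = 6900 μs.
End-to-end = 131000 μs.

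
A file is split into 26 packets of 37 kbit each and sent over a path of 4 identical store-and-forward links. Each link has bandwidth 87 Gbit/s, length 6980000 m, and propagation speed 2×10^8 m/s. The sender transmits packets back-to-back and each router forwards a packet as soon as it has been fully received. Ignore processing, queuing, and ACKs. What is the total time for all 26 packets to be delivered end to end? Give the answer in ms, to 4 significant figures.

139.6 ms

Per-hop transmission t_tx = L/R = 37000/87000000000 = 0.000425287 ms.
Per-hop propagation t_prop = 6980000/200000000 = 34.9 ms.
Pipeline fill: first packet needs 4·t_tx to clear all hops; remaining 25 packets each add one t_tx.
Total = (4+26-1)·t_tx + 4·t_prop = 29·0.000425287 + 4·34.9 = 139.6 ms.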